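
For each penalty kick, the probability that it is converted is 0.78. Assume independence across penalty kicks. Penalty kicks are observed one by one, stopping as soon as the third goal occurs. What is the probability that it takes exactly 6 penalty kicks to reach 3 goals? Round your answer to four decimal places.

0.0505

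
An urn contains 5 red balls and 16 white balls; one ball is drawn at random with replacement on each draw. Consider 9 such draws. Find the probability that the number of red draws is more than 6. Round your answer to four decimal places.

0.0010

X ~ Binomial(9, 0.238095); P(X ≥ 7) = Σ C(9,k) p^k (1−p)^(9−k) over k:
  k=7: C(9,7)·0.238095^7·0.761905^2 = 0.000906
  k=8: C(9,8)·0.238095^8·0.761905^1 = 0.000071
  k=9: C(9,9)·0.238095^9·0.761905^0 = 0.000002
Total = 0.000980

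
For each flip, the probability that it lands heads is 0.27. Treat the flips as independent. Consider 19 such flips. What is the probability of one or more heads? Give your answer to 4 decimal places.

P(at least one) = 1 − P(none) = 1 − (1 − 0.27)^19
= 1 − 0.002530 = 0.997470

0.9975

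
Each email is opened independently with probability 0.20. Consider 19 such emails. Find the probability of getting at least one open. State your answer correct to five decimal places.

0.98559

P(at least one) = 1 − P(none) = 1 − (1 − 0.20)^19
= 1 − 0.0144115 = 0.9855885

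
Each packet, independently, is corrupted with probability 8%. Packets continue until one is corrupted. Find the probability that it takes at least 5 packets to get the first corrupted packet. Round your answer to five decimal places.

Y = number of packets to the first success; geometric, p = 0.08.
P(Y > 4) = P(first 4 all fail) = (1−p)^4 = 0.7163930

0.71639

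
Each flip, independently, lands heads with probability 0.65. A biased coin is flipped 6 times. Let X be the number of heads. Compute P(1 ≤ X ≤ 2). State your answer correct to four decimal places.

X ~ Binomial(6, 0.65); P(1 ≤ X ≤ 2) = Σ C(6,k) p^k (1−p)^(6−k) over k:
  k=1: C(6,1)·0.65^1·0.35^5 = 0.020484
  k=2: C(6,2)·0.65^2·0.35^4 = 0.095102
Total = 0.115586

0.1156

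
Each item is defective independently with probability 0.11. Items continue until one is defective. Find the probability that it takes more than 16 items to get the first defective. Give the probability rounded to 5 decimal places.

Y = number of items to the first success; geometric, p = 0.11.
P(Y > 16) = P(first 16 all fail) = (1−p)^16 = 0.1549673

0.15497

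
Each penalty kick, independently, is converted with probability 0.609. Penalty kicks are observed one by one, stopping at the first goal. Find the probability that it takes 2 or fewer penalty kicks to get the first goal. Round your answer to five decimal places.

0.84712

Y = number of penalty kicks to the first success; geometric, p = 0.609.
P(Y ≤ 2) = 1 − (1−p)^2 = 1 − 0.1528810 = 0.8471190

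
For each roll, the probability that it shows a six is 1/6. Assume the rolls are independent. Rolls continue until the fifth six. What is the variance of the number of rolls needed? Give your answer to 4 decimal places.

150.0000

Y = total rolls until the fifth success; negative binomial with r=5, p=0.166667.
Var(Y) = r(1−p)/p² = 5·0.833333 / 0.166667² = 150.000000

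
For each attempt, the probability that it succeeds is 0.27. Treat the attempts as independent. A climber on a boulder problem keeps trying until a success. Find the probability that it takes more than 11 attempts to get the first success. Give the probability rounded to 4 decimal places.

0.0314

Y = number of attempts to the first success; geometric, p = 0.27.
P(Y > 11) = P(first 11 all fail) = (1−p)^11 = 0.031373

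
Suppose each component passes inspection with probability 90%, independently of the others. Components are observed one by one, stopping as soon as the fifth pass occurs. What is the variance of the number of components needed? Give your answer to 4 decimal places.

Y = total components until the fifth success; negative binomial with r=5, p=0.90.
Var(Y) = r(1−p)/p² = 5·0.10 / 0.90² = 0.617284

0.6173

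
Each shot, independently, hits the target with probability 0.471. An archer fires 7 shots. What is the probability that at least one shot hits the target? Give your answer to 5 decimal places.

0.98841

P(at least one) = 1 − P(none) = 1 − (1 − 0.471)^7
= 1 − 0.0115928 = 0.9884072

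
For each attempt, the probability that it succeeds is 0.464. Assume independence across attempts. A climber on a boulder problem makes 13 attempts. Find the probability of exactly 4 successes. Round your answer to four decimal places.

X ~ Binomial(n=13, p=0.464).
P(X=4) = C(13,4) · p^4 · (1−p)^9
= 715 · 0.046352 · 0.0036516 = 0.121021

0.1210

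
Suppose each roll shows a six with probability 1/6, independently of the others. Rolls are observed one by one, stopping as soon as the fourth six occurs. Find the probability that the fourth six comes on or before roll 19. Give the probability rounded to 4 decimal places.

0.3930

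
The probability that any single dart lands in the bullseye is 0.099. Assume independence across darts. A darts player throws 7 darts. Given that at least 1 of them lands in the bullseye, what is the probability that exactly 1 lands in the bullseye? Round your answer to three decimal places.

X ~ Binomial(7, 0.099). Want P(X=1 | X≥1) = P(X=1) / P(X≥1).
P(X=1) = C(7,1)·0.099^1·0.901^6 = 0.37075
P(X≥1) = 1 − 0.48203 = 0.51797
Ratio = 0.37075 / 0.51797 = 0.71578

0.716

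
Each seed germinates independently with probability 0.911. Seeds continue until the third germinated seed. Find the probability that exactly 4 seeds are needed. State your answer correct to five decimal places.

0.20187

Y = trial on which the third success occurs; negative binomial, r=3, p=0.911.
P(Y=4) = C(3,2) · p^3 · (1−p)^1
= 3 · 0.75606 · 0.089 = 0.2018675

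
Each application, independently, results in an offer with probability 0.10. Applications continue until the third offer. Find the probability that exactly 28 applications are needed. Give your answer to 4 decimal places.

0.0252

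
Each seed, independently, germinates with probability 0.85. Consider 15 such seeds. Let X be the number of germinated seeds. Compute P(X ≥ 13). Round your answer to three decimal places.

X ~ Binomial(15, 0.85); P(X ≥ 13) = Σ C(15,k) p^k (1−p)^(15−k) over k:
  k=13: C(15,13)·0.85^13·0.15^2 = 0.28564
  k=14: C(15,14)·0.85^14·0.15^1 = 0.23123
  k=15: C(15,15)·0.85^15·0.15^0 = 0.08735
Total = 0.60423

0.604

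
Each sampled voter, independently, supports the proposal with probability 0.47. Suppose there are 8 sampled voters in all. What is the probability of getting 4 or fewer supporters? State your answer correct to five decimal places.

X ~ Binomial(8, 0.47); P(X ≤ 4) = Σ C(8,k) p^k (1−p)^(8−k) over k:
  k=0: C(8,0)·0.47^0·0.53^8 = 0.0062260
  k=1: C(8,1)·0.47^1·0.53^7 = 0.0441691
  k=2: C(8,2)·0.47^2·0.53^6 = 0.1370910
  k=3: C(8,3)·0.47^3·0.53^5 = 0.2431425
  k=4: C(8,4)·0.47^4·0.53^4 = 0.2695212
Total = 0.7001499

0.70015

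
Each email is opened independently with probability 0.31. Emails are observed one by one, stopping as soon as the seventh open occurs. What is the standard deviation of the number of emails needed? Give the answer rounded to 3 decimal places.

7.089

Y = total emails until the seventh success; negative binomial with r=7, p=0.31.
SD(Y) = √[r(1−p)/p²] = √(50.26015) = 7.08944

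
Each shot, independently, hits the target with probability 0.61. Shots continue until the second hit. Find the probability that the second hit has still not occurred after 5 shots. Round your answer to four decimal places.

0.0796

Needing more than 5 shots ⇔ fewer than 2 successes in the first 5. With X ~ Binomial(5, 0.61), P(Y > 5) = P(X ≤ 1).
  k=0: C(5,0)·0.61^0·0.39^5 = 0.009022
  k=1: C(5,1)·0.61^1·0.39^4 = 0.070560
P(X ≤ 1) = 0.079582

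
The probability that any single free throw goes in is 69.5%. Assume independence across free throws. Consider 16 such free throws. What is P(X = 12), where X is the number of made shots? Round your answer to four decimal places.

0.2000

X ~ Binomial(n=16, p=0.695).
P(X=12) = C(16,12) · p^12 · (1−p)^4
= 1820 · 0.0127 · 0.0086537 = 0.200027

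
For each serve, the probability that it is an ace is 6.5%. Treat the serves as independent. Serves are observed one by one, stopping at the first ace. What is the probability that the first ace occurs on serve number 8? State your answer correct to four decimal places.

Geometric (trials to first success), p = 0.065.
P(Y = 8) = (1−p)^7 · p = 0.62471 · 0.065 = 0.040606

0.0406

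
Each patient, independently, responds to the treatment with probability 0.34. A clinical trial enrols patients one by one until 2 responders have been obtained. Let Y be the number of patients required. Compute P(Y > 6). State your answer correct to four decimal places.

Needing more than 6 patients ⇔ fewer than 2 successes in the first 6. With X ~ Binomial(6, 0.34), P(Y > 6) = P(X ≤ 1).
  k=0: C(6,0)·0.34^0·0.66^6 = 0.082654
  k=1: C(6,1)·0.34^1·0.66^5 = 0.255476
P(X ≤ 1) = 0.338130

0.3381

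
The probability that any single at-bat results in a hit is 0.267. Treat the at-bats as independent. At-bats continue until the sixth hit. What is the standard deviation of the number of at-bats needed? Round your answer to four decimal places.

7.8545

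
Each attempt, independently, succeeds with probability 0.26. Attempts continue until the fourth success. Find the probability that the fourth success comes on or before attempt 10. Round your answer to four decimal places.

Finishing within 10 attempts ⇔ at least 4 successes in the first 10. With X ~ Binomial(10, 0.26), P(Y ≤ 10) = 1 − P(X ≤ 3).
  k=0: C(10,0)·0.26^0·0.74^10 = 0.049240
  k=1: C(10,1)·0.26^1·0.74^9 = 0.173005
  k=2: C(10,2)·0.26^2·0.74^8 = 0.273535
  k=3: C(10,3)·0.26^3·0.74^7 = 0.256285
1 − 0.752065 = 0.247935

0.2479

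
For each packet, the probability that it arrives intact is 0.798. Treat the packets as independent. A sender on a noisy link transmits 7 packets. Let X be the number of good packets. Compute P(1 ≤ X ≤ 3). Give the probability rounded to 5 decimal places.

0.03449

X ~ Binomial(7, 0.798); P(1 ≤ X ≤ 3) = Σ C(7,k) p^k (1−p)^(7−k) over k:
  k=1: C(7,1)·0.798^1·0.202^6 = 0.0003795
  k=2: C(7,2)·0.798^2·0.202^5 = 0.0044976
  k=3: C(7,3)·0.798^3·0.202^4 = 0.0296130
Total = 0.0344901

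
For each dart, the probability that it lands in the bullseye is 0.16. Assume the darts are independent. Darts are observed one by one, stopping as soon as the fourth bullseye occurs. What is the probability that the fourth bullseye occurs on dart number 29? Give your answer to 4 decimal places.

Y = trial on which the fourth success occurs; negative binomial, r=4, p=0.16.
P(Y=29) = C(28,3) · p^4 · (1−p)^25
= 3276 · 0.00065536 · 0.012793 = 0.027467

0.0275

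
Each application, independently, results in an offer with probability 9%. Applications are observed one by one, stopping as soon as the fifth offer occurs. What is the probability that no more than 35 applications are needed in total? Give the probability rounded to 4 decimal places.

0.2032

Finishing within 35 applications ⇔ at least 5 successes in the first 35. With X ~ Binomial(35, 0.09), P(Y ≤ 35) = 1 − P(X ≤ 4).
  k=0: C(35,0)·0.09^0·0.91^35 = 0.036851
  k=1: C(35,1)·0.09^1·0.91^34 = 0.127561
  k=2: C(35,2)·0.09^2·0.91^33 = 0.214471
  k=3: C(35,3)·0.09^3·0.91^32 = 0.233325
  k=4: C(35,4)·0.09^4·0.91^31 = 0.184609
1 − 0.796817 = 0.203183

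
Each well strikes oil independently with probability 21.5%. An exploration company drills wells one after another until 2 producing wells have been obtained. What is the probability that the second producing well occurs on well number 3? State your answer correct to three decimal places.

Y = trial on which the second success occurs; negative binomial, r=2, p=0.215.
P(Y=3) = C(2,1) · p^2 · (1−p)^1
= 2 · 0.046225 · 0.785 = 0.07257

0.073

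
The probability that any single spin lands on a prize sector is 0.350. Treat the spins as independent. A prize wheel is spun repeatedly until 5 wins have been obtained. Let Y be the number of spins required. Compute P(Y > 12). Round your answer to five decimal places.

Needing more than 12 spins ⇔ fewer than 5 successes in the first 12. With X ~ Binomial(12, 0.35), P(Y > 12) = P(X ≤ 4).
  k=0: C(12,0)·0.35^0·0.65^12 = 0.0056880
  k=1: C(12,1)·0.35^1·0.65^11 = 0.0367533
  k=2: C(12,2)·0.35^2·0.65^10 = 0.1088463
  k=3: C(12,3)·0.35^3·0.65^9 = 0.1953651
  k=4: C(12,4)·0.35^4·0.65^8 = 0.2366924
P(X ≤ 4) = 0.5833451

0.58335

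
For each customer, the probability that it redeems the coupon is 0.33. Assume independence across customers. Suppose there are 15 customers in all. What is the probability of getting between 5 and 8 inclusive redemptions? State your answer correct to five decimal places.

X ~ Binomial(15, 0.33); P(5 ≤ X ≤ 8) = Σ C(15,k) p^k (1−p)^(15−k) over k:
  k=5: C(15,5)·0.33^5·0.67^10 = 0.2142264
  k=6: C(15,6)·0.33^6·0.67^9 = 0.1758575
  k=7: C(15,7)·0.33^7·0.67^8 = 0.1113639
  k=8: C(15,8)·0.33^8·0.67^7 = 0.0548509
Total = 0.5562988

0.55630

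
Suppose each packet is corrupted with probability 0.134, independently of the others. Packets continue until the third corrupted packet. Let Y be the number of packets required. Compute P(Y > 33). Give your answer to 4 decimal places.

Needing more than 33 packets ⇔ fewer than 3 successes in the first 33. With X ~ Binomial(33, 0.134), P(Y > 33) = P(X ≤ 2).
  k=0: C(33,0)·0.134^0·0.866^33 = 0.008671
  k=1: C(33,1)·0.134^1·0.866^32 = 0.044278
  k=2: C(33,2)·0.134^2·0.866^31 = 0.109622
P(X ≤ 2) = 0.162572

0.1626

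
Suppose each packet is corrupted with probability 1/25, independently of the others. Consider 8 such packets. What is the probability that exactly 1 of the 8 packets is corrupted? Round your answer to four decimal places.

0.2405

X ~ Binomial(n=8, p=0.04).
P(X=1) = C(8,1) · p^1 · (1−p)^7
= 8 · 0.04 · 0.75145 = 0.240463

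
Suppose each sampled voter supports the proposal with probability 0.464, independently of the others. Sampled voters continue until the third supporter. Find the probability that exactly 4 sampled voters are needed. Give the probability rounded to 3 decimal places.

0.161

Y = trial on which the third success occurs; negative binomial, r=3, p=0.464.
P(Y=4) = C(3,2) · p^3 · (1−p)^1
= 3 · 0.099897 · 0.536 = 0.16063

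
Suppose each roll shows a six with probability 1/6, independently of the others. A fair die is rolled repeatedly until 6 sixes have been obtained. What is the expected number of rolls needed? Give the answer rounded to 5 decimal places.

Y = total rolls until the sixth success; negative binomial with r=6, p=0.166667.
E[Y] = r / p = 6 / 0.166667 = 36.0000000

36.00000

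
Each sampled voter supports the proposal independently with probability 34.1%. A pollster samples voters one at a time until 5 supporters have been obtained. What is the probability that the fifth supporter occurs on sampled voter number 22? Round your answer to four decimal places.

Y = trial on which the fifth success occurs; negative binomial, r=5, p=0.341.
P(Y=22) = C(21,4) · p^5 · (1−p)^17
= 5985 · 0.0046108 · 0.00083378 = 0.023008

0.0230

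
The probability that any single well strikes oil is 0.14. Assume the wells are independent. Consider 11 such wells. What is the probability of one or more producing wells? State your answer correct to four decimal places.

0.8097

P(at least one) = 1 − P(none) = 1 − (1 − 0.14)^11
= 1 − 0.190319 = 0.809681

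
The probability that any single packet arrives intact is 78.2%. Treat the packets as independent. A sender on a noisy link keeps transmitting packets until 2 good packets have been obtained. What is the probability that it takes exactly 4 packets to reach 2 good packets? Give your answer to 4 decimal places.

Y = trial on which the second success occurs; negative binomial, r=2, p=0.782.
P(Y=4) = C(3,1) · p^2 · (1−p)^2
= 3 · 0.61152 · 0.047524 = 0.087186

0.0872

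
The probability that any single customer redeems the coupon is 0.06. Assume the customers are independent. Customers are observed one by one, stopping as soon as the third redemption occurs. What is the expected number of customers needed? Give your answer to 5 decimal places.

Y = total customers until the third success; negative binomial with r=3, p=0.06.
E[Y] = r / p = 3 / 0.06 = 50.0000000

50.00000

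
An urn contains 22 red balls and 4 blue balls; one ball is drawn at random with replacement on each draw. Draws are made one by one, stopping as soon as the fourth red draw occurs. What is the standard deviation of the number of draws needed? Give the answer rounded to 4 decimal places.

0.9271

Y = total draws until the fourth success; negative binomial with r=4, p=0.846154.
SD(Y) = √[r(1−p)/p²] = √(0.859504) = 0.927094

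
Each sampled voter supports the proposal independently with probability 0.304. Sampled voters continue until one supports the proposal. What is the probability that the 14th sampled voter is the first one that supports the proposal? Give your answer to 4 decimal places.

Geometric (trials to first success), p = 0.304.
P(Y = 14) = (1−p)^13 · p = 0.0089933 · 0.304 = 0.002734

0.0027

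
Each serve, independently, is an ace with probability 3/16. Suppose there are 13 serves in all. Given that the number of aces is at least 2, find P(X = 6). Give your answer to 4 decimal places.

X ~ Binomial(13, 0.1875). Want P(X=6 | X≥2) = P(X=6) / P(X≥2).
P(X=6) = C(13,6)·0.1875^6·0.8125^7 = 0.017430
P(X≥2) = 1 − 0.067252 − 0.201755 = 0.730993
Ratio = 0.017430 / 0.730993 = 0.023844

0.0238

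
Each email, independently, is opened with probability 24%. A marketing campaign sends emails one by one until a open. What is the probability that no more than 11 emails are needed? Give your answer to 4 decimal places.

Y = number of emails to the first success; geometric, p = 0.24.
P(Y ≤ 11) = 1 − (1−p)^11 = 1 − 0.048860 = 0.951140

0.9511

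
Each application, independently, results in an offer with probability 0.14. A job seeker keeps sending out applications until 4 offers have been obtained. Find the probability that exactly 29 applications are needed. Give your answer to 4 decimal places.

0.0290

Y = trial on which the fourth success occurs; negative binomial, r=4, p=0.14.
P(Y=29) = C(28,3) · p^4 · (1−p)^25
= 3276 · 0.00038416 · 0.023039 = 0.028995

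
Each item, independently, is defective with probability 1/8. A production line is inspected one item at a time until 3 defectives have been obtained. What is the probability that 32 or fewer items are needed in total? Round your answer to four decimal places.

Finishing within 32 items ⇔ at least 3 successes in the first 32. With X ~ Binomial(32, 0.125), P(Y ≤ 32) = 1 − P(X ≤ 2).
  k=0: C(32,0)·0.125^0·0.875^32 = 0.013940
  k=1: C(32,1)·0.125^1·0.875^31 = 0.063725
  k=2: C(32,2)·0.125^2·0.875^30 = 0.141105
1 − 0.218770 = 0.781230

0.7812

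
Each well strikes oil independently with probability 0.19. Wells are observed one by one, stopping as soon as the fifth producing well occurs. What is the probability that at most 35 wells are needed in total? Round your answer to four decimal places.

0.8215

Finishing within 35 wells ⇔ at least 5 successes in the first 35. With X ~ Binomial(35, 0.19), P(Y ≤ 35) = 1 − P(X ≤ 4).
  k=0: C(35,0)·0.19^0·0.81^35 = 0.000627
  k=1: C(35,1)·0.19^1·0.81^34 = 0.005144
  k=2: C(35,2)·0.19^2·0.81^33 = 0.020513
  k=3: C(35,3)·0.19^3·0.81^32 = 0.052929
  k=4: C(35,4)·0.19^4·0.81^31 = 0.099323
1 − 0.178535 = 0.821465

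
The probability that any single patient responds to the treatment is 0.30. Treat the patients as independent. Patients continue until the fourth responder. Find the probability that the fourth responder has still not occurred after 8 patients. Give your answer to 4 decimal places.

0.8059

Needing more than 8 patients ⇔ fewer than 4 successes in the first 8. With X ~ Binomial(8, 0.30), P(Y > 8) = P(X ≤ 3).
  k=0: C(8,0)·0.30^0·0.70^8 = 0.057648
  k=1: C(8,1)·0.30^1·0.70^7 = 0.197650
  k=2: C(8,2)·0.30^2·0.70^6 = 0.296475
  k=3: C(8,3)·0.30^3·0.70^5 = 0.254122
P(X ≤ 3) = 0.805896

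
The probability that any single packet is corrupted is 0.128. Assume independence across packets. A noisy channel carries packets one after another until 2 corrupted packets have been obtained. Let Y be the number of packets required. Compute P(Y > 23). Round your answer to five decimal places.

0.18749

Needing more than 23 packets ⇔ fewer than 2 successes in the first 23. With X ~ Binomial(23, 0.128), P(Y > 23) = P(X ≤ 1).
  k=0: C(23,0)·0.128^0·0.872^23 = 0.0428429
  k=1: C(23,1)·0.128^1·0.872^22 = 0.1446440
P(X ≤ 1) = 0.1874869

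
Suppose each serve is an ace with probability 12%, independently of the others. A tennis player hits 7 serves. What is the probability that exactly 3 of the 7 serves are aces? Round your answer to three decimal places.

0.036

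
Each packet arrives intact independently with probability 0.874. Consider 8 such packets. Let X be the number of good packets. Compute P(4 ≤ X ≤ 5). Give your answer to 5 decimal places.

0.06742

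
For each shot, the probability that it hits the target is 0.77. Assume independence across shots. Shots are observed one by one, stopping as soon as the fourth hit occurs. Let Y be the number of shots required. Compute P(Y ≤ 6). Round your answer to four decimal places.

Finishing within 6 shots ⇔ at least 4 successes in the first 6. With X ~ Binomial(6, 0.77), P(Y ≤ 6) = 1 − P(X ≤ 3).
  k=0: C(6,0)·0.77^0·0.23^6 = 0.000148
  k=1: C(6,1)·0.77^1·0.23^5 = 0.002974
  k=2: C(6,2)·0.77^2·0.23^4 = 0.024888
  k=3: C(6,3)·0.77^3·0.23^3 = 0.111093
1 − 0.139102 = 0.860898

0.8609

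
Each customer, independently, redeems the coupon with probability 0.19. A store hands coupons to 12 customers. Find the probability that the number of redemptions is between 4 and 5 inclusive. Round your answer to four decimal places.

0.1644

X ~ Binomial(12, 0.19); P(4 ≤ X ≤ 5) = Σ C(12,k) p^k (1−p)^(12−k) over k:
  k=4: C(12,4)·0.19^4·0.81^8 = 0.119536
  k=5: C(12,5)·0.19^5·0.81^7 = 0.044863
Total = 0.164399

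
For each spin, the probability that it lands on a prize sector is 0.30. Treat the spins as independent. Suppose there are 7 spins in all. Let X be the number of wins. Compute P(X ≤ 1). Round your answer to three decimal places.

0.329

X ~ Binomial(7, 0.30); P(X ≤ 1) = Σ C(7,k) p^k (1−p)^(7−k) over k:
  k=0: C(7,0)·0.30^0·0.70^7 = 0.08235
  k=1: C(7,1)·0.30^1·0.70^6 = 0.24706
Total = 0.32942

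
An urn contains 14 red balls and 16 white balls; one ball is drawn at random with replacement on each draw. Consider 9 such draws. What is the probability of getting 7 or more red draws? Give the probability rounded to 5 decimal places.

0.06120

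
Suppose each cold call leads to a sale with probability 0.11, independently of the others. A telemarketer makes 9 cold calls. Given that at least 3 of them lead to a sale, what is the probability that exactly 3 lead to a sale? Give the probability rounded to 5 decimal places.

X ~ Binomial(9, 0.11). Want P(X=3 | X≥3) = P(X=3) / P(X≥3).
P(X=3) = C(9,3)·0.11^3·0.89^6 = 0.0555645
P(X≥3) = 1 − 0.3503564 − 0.3897223 − 0.1926717 = 0.0672496
Ratio = 0.0555645 / 0.0672496 = 0.8262427

0.82624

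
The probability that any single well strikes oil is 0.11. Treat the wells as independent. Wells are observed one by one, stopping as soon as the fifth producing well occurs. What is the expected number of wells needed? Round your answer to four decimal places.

45.4545

Y = total wells until the fifth success; negative binomial with r=5, p=0.11.
E[Y] = r / p = 5 / 0.11 = 45.454545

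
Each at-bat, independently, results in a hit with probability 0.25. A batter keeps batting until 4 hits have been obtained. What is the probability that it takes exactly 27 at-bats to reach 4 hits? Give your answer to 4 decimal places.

0.0136

Y = trial on which the fourth success occurs; negative binomial, r=4, p=0.25.
P(Y=27) = C(26,3) · p^4 · (1−p)^23
= 2600 · 0.0039062 · 0.0013379 = 0.013588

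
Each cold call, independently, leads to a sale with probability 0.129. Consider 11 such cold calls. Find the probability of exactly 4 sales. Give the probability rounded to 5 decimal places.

0.03475

X ~ Binomial(n=11, p=0.129).
P(X=4) = C(11,4) · p^4 · (1−p)^7
= 330 · 0.00027692 · 0.3803 = 0.0347536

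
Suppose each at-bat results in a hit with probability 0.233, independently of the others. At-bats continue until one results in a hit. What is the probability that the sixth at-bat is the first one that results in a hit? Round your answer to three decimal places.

Geometric (trials to first success), p = 0.233.
P(Y = 6) = (1−p)^5 · p = 0.26545 · 0.233 = 0.06185

0.062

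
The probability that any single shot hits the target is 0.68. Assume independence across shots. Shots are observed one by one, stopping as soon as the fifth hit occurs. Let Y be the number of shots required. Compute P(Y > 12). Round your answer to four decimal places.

0.0144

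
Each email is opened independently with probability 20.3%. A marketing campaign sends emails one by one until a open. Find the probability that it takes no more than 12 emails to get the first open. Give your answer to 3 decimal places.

0.934

Y = number of emails to the first success; geometric, p = 0.203.
P(Y ≤ 12) = 1 − (1−p)^12 = 1 − 0.06569 = 0.93431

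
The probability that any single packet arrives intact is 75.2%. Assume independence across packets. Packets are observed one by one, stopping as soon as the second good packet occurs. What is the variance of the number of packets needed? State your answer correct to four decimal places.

0.8771

Y = total packets until the second success; negative binomial with r=2, p=0.752.
Var(Y) = r(1−p)/p² = 2·0.248 / 0.752² = 0.877094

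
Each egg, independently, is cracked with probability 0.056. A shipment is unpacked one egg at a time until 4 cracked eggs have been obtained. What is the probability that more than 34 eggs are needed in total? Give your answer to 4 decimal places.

Needing more than 34 eggs ⇔ fewer than 4 successes in the first 34. With X ~ Binomial(34, 0.056), P(Y > 34) = P(X ≤ 3).
  k=0: C(34,0)·0.056^0·0.944^34 = 0.140944
  k=1: C(34,1)·0.056^1·0.944^33 = 0.284278
  k=2: C(34,2)·0.056^2·0.944^32 = 0.278255
  k=3: C(34,3)·0.056^3·0.944^31 = 0.176071
P(X ≤ 3) = 0.879548

0.8795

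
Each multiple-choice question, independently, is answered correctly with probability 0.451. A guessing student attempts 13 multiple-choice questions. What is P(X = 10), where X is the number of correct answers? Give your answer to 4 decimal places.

0.0165

X ~ Binomial(n=13, p=0.451).
P(X=10) = C(13,10) · p^10 · (1−p)^3
= 286 · 0.00034815 · 0.16547 = 0.016476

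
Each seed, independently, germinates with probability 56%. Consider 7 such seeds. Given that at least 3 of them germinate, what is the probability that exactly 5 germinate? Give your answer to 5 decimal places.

0.26043

X ~ Binomial(7, 0.56). Want P(X=5 | X≥3) = P(X=5) / P(X≥3).
P(X=5) = C(7,5)·0.56^5·0.44^2 = 0.2239055
P(X≥3) = 1 − 0.0031928 − 0.0284448 − 0.1086072 = 0.8597552
Ratio = 0.2239055 / 0.8597552 = 0.2604294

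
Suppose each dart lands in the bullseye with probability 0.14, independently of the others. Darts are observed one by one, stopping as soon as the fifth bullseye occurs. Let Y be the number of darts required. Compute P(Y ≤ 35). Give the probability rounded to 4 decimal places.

0.5540

Finishing within 35 darts ⇔ at least 5 successes in the first 35. With X ~ Binomial(35, 0.14), P(Y ≤ 35) = 1 − P(X ≤ 4).
  k=0: C(35,0)·0.14^0·0.86^35 = 0.005099
  k=1: C(35,1)·0.14^1·0.86^34 = 0.029050
  k=2: C(35,2)·0.14^2·0.86^33 = 0.080394
  k=3: C(35,3)·0.14^3·0.86^32 = 0.143961
  k=4: C(35,4)·0.14^4·0.86^31 = 0.187484
1 − 0.445987 = 0.554013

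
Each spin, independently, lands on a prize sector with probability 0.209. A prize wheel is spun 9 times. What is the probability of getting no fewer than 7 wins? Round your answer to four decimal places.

X ~ Binomial(9, 0.209); P(X ≥ 7) = Σ C(9,k) p^k (1−p)^(9−k) over k:
  k=7: C(9,7)·0.209^7·0.791^2 = 0.000392
  k=8: C(9,8)·0.209^8·0.791^1 = 0.000026
  k=9: C(9,9)·0.209^9·0.791^0 = 0.000001
Total = 0.000419

0.0004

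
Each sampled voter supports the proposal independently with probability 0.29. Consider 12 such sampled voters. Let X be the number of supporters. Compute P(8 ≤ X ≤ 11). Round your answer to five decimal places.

X ~ Binomial(12, 0.29); P(8 ≤ X ≤ 11) = Σ C(12,k) p^k (1−p)^(12−k) over k:
  k=8: C(12,8)·0.29^8·0.71^4 = 0.0062925
  k=9: C(12,9)·0.29^9·0.71^3 = 0.0011423
  k=10: C(12,10)·0.29^10·0.71^2 = 0.0001400
  k=11: C(12,11)·0.29^11·0.71^1 = 0.0000104
Total = 0.0075852

0.00759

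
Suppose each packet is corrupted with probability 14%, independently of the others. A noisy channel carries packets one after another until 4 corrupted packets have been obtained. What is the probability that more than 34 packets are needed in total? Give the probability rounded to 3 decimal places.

Needing more than 34 packets ⇔ fewer than 4 successes in the first 34. With X ~ Binomial(34, 0.14), P(Y > 34) = P(X ≤ 3).
  k=0: C(34,0)·0.14^0·0.86^34 = 0.00593
  k=1: C(34,1)·0.14^1·0.86^33 = 0.03281
  k=2: C(34,2)·0.14^2·0.86^32 = 0.08814
  k=3: C(34,3)·0.14^3·0.86^31 = 0.15305
P(X ≤ 3) = 0.27993

0.280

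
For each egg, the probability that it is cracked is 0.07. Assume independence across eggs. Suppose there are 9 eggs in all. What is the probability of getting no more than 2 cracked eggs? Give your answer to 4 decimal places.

X ~ Binomial(9, 0.07); P(X ≤ 2) = Σ C(9,k) p^k (1−p)^(9−k) over k:
  k=0: C(9,0)·0.07^0·0.93^9 = 0.520411
  k=1: C(9,1)·0.07^1·0.93^8 = 0.352537
  k=2: C(9,2)·0.07^2·0.93^7 = 0.106140
Total = 0.979088

0.9791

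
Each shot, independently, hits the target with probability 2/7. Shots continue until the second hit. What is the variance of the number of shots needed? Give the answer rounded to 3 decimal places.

Y = total shots until the second success; negative binomial with r=2, p=0.285714.
Var(Y) = r(1−p)/p² = 2·0.714286 / 0.285714² = 17.50000

17.500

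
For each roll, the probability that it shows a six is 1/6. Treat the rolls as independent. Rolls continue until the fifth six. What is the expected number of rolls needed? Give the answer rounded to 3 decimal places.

30.000

Y = total rolls until the fifth success; negative binomial with r=5, p=0.166667.
E[Y] = r / p = 5 / 0.166667 = 30.00000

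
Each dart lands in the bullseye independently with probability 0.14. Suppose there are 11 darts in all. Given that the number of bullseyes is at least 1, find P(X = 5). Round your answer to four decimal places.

X ~ Binomial(11, 0.14). Want P(X=5 | X≥1) = P(X=5) / P(X≥1).
P(X=5) = C(11,5)·0.14^5·0.86^6 = 0.010052
P(X≥1) = 1 − 0.190319 = 0.809681
Ratio = 0.010052 / 0.809681 = 0.012415

0.0124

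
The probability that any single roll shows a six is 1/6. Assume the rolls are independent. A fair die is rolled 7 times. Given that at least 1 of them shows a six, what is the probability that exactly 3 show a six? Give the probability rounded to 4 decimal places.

0.1084

X ~ Binomial(7, 0.166667). Want P(X=3 | X≥1) = P(X=3) / P(X≥1).
P(X=3) = C(7,3)·0.166667^3·0.833333^4 = 0.078143
P(X≥1) = 1 − 0.279082 = 0.720918
Ratio = 0.078143 / 0.720918 = 0.108393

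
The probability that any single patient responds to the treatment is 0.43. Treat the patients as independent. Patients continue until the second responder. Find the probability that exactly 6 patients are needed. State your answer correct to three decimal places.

0.098

Y = trial on which the second success occurs; negative binomial, r=2, p=0.43.
P(Y=6) = C(5,1) · p^2 · (1−p)^4
= 5 · 0.1849 · 0.10556 = 0.09759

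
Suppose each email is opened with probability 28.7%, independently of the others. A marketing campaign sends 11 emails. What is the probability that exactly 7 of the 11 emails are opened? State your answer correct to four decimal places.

0.0137

X ~ Binomial(n=11, p=0.287).
P(X=7) = C(11,7) · p^7 · (1−p)^4
= 330 · 0.00016039 · 0.25844 = 0.013679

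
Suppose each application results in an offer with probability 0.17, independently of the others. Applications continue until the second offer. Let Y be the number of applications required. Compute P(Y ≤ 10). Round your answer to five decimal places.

Finishing within 10 applications ⇔ at least 2 successes in the first 10. With X ~ Binomial(10, 0.17), P(Y ≤ 10) = 1 − P(X ≤ 1).
  k=0: C(10,0)·0.17^0·0.83^10 = 0.1551604
  k=1: C(10,1)·0.17^1·0.83^9 = 0.3177984
1 − 0.4729588 = 0.5270412

0.52704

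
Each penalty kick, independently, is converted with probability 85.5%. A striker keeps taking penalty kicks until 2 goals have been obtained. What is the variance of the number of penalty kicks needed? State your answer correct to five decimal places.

Y = total penalty kicks until the second success; negative binomial with r=2, p=0.855.
Var(Y) = r(1−p)/p² = 2·0.145 / 0.855² = 0.3967033

0.39670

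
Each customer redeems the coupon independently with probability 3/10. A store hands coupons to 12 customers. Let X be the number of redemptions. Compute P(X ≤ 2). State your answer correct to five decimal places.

X ~ Binomial(12, 0.30); P(X ≤ 2) = Σ C(12,k) p^k (1−p)^(12−k) over k:
  k=0: C(12,0)·0.30^0·0.70^12 = 0.0138413
  k=1: C(12,1)·0.30^1·0.70^11 = 0.0711838
  k=2: C(12,2)·0.30^2·0.70^10 = 0.1677903
Total = 0.2528153

0.25282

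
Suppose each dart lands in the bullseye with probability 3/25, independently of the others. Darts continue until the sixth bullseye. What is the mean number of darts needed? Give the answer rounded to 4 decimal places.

50.0000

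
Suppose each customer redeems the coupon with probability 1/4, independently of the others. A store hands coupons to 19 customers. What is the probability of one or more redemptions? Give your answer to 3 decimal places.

P(at least one) = 1 − P(none) = 1 − (1 − 0.25)^19
= 1 − 0.00423 = 0.99577

0.996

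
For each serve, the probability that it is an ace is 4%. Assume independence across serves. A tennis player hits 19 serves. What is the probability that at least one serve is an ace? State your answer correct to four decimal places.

P(at least one) = 1 − P(none) = 1 − (1 − 0.04)^19
= 1 − 0.460419 = 0.539581

0.5396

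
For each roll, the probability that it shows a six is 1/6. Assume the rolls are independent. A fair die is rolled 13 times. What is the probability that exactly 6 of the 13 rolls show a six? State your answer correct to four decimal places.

0.0103

X ~ Binomial(n=13, p=0.166667).
P(X=6) = C(13,6) · p^6 · (1−p)^7
= 1716 · 2.1433e-05 · 0.27908 = 0.010265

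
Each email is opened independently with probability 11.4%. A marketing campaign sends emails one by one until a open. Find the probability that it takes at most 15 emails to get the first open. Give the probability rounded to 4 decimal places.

Y = number of emails to the first success; geometric, p = 0.114.
P(Y ≤ 15) = 1 − (1−p)^15 = 1 − 0.162744 = 0.837256

0.8373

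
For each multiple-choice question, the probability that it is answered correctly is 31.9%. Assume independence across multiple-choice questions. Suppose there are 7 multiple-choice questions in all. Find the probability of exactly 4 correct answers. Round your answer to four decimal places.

0.1145

X ~ Binomial(n=7, p=0.319).
P(X=4) = C(7,4) · p^4 · (1−p)^3
= 35 · 0.010355 · 0.31582 = 0.114465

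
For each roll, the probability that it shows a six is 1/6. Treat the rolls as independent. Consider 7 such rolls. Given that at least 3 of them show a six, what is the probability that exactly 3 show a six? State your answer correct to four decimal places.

X ~ Binomial(7, 0.166667). Want P(X=3 | X≥3) = P(X=3) / P(X≥3).
P(X=3) = C(7,3)·0.166667^3·0.833333^4 = 0.078143
P(X≥3) = 1 − 0.279082 − 0.390714 − 0.234429 = 0.095775
Ratio = 0.078143 / 0.095775 = 0.815896

0.8159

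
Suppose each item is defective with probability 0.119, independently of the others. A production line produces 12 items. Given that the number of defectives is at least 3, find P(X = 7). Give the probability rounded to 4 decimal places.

0.0009

X ~ Binomial(12, 0.119). Want P(X=7 | X≥3) = P(X=7) / P(X≥3).
P(X=7) = C(12,7)·0.119^7·0.881^5 = 0.000142
P(X≥3) = 1 − 0.218631 − 0.354375 − 0.263267 = 0.163727
Ratio = 0.000142 / 0.163727 = 0.000868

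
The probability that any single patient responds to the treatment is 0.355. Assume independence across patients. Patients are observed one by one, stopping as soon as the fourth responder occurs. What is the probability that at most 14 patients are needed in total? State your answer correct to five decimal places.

Finishing within 14 patients ⇔ at least 4 successes in the first 14. With X ~ Binomial(14, 0.355), P(Y ≤ 14) = 1 − P(X ≤ 3).
  k=0: C(14,0)·0.355^0·0.645^14 = 0.0021569
  k=1: C(14,1)·0.355^1·0.645^13 = 0.0166201
  k=2: C(14,2)·0.355^2·0.645^12 = 0.0594586
  k=3: C(14,3)·0.355^3·0.645^11 = 0.1309011
1 − 0.2091367 = 0.7908633

0.79086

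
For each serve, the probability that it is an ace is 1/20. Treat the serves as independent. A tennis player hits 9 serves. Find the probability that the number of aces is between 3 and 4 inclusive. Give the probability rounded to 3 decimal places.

X ~ Binomial(9, 0.05); P(3 ≤ X ≤ 4) = Σ C(9,k) p^k (1−p)^(9−k) over k:
  k=3: C(9,3)·0.05^3·0.95^6 = 0.00772
  k=4: C(9,4)·0.05^4·0.95^5 = 0.00061
Total = 0.00833

0.008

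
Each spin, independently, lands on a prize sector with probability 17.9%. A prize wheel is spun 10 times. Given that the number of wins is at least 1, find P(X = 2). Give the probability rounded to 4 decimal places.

0.3457

X ~ Binomial(10, 0.179). Want P(X=2 | X≥1) = P(X=2) / P(X≥1).
P(X=2) = C(10,2)·0.179^2·0.821^8 = 0.297621
P(X≥1) = 1 − 0.139133 = 0.860867
Ratio = 0.297621 / 0.860867 = 0.345723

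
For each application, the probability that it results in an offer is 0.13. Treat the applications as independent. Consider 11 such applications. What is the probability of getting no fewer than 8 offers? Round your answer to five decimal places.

X ~ Binomial(11, 0.13); P(X ≥ 8) = Σ C(11,k) p^k (1−p)^(11−k) over k:
  k=8: C(11,8)·0.13^8·0.87^3 = 0.0000089
  k=9: C(11,9)·0.13^9·0.87^2 = 0.0000004
  k=10: C(11,10)·0.13^10·0.87^1 = 0.0000000
  k=11: C(11,11)·0.13^11·0.87^0 = 0.0000000
Total = 0.0000093

0.00001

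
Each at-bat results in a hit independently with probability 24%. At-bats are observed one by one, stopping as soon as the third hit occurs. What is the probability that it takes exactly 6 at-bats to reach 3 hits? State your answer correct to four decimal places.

Y = trial on which the third success occurs; negative binomial, r=3, p=0.24.
P(Y=6) = C(5,2) · p^3 · (1−p)^3
= 10 · 0.013824 · 0.43898 = 0.060684

0.0607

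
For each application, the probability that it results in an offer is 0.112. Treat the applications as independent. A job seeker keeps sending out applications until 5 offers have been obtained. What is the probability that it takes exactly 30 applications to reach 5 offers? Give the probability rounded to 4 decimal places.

0.0215

Y = trial on which the fifth success occurs; negative binomial, r=5, p=0.112.
P(Y=30) = C(29,4) · p^5 · (1−p)^25
= 23751 · 1.7623e-05 · 0.051324 = 0.021483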